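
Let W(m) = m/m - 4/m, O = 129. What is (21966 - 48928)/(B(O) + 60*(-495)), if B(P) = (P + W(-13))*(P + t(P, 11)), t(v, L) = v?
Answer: -175253/25476 ≈ -6.8791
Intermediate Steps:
W(m) = 1 - 4/m
B(P) = 2*P*(17/13 + P) (B(P) = (P + (-4 - 13)/(-13))*(P + P) = (P - 1/13*(-17))*(2*P) = (P + 17/13)*(2*P) = (17/13 + P)*(2*P) = 2*P*(17/13 + P))
(21966 - 48928)/(B(O) + 60*(-495)) = (21966 - 48928)/((2/13)*129*(17 + 13*129) + 60*(-495)) = -26962/((2/13)*129*(17 + 1677) - 29700) = -26962/((2/13)*129*1694 - 29700) = -26962/(437052/13 - 29700) = -26962/50952/13 = -26962*13/50952 = -175253/25476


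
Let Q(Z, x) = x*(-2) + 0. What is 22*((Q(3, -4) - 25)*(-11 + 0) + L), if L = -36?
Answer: 3322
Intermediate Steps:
Q(Z, x) = -2*x (Q(Z, x) = -2*x + 0 = -2*x)
22*((Q(3, -4) - 25)*(-11 + 0) + L) = 22*((-2*(-4) - 25)*(-11 + 0) - 36) = 22*((8 - 25)*(-11) - 36) = 22*(-17*(-11) - 36) = 22*(187 - 36) = 22*151 = 3322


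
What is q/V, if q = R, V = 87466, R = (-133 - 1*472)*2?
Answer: -605/43733 ≈ -0.013834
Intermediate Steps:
R = -1210 (R = (-133 - 472)*2 = -605*2 = -1210)
q = -1210
q/V = -1210/87466 = -1210*1/87466 = -605/43733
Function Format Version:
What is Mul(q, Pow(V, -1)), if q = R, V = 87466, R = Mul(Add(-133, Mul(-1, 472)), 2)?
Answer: Rational(-605, 43733) ≈ -0.013834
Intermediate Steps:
R = -1210 (R = Mul(Add(-133, -472), 2) = Mul(-605, 2) = -1210)
q = -1210
Mul(q, Pow(V, -1)) = Mul(-1210, Pow(87466, -1)) = Mul(-1210, Rational(1, 87466)) = Rational(-605, 43733)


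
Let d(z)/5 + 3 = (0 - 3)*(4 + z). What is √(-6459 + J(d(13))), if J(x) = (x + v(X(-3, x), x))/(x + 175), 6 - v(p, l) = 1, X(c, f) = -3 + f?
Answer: 2*I*√582673/19 ≈ 80.351*I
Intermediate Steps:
v(p, l) = 5 (v(p, l) = 6 - 1*1 = 6 - 1 = 5)
d(z) = -75 - 15*z (d(z) = -15 + 5*((0 - 3)*(4 + z)) = -15 + 5*(-3*(4 + z)) = -15 + 5*(-12 - 3*z) = -15 + (-60 - 15*z) = -75 - 15*z)
J(x) = (5 + x)/(175 + x) (J(x) = (x + 5)/(x + 175) = (5 + x)/(175 + x))
√(-6459 + J(d(13))) = √(-6459 + (5 + (-75 - 15*13))/(175 + (-75 - 15*13))) = √(-6459 + (5 + (-75 - 195))/(175 + (-75 - 195))) = √(-6459 + (5 - 270)/(175 - 270)) = √(-6459 - 265/(-95)) = √(-6459 - 1/95*(-265)) = √(-6459 + 53/19) = √(-122668/19) = 2*I*√582673/19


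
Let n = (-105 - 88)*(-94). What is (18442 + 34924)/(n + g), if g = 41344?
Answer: 26683/29743 ≈ 0.89712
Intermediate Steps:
n = 18142 (n = -193*(-94) = 18142)
(18442 + 34924)/(n + g) = (18442 + 34924)/(18142 + 41344) = 53366/59486 = 53366*(1/59486) = 26683/29743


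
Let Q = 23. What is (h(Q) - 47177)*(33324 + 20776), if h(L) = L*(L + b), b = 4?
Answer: -2518679600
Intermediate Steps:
h(L) = L*(4 + L) (h(L) = L*(L + 4) = L*(4 + L))
(h(Q) - 47177)*(33324 + 20776) = (23*(4 + 23) - 47177)*(33324 + 20776) = (23*27 - 47177)*54100 = (621 - 47177)*54100 = -46556*54100 = -2518679600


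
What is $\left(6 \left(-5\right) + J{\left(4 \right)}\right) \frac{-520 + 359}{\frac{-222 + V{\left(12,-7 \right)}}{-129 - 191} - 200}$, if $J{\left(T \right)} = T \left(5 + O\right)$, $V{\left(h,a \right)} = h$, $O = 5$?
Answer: $\frac{51520}{6379} \approx 8.0765$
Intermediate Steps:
$J{\left(T \right)} = 10 T$ ($J{\left(T \right)} = T \left(5 + 5\right) = T 10 = 10 T$)
$\left(6 \left(-5\right) + J{\left(4 \right)}\right) \frac{-520 + 359}{\frac{-222 + V{\left(12,-7 \right)}}{-129 - 191} - 200} = \left(6 \left(-5\right) + 10 \cdot 4\right) \frac{-520 + 359}{\frac{-222 + 12}{-129 - 191} - 200} = \left(-30 + 40\right) \left(- \frac{161}{- \frac{210}{-320} - 200}\right) = 10 \left(- \frac{161}{\left(-210\right) \left(- \frac{1}{320}\right) - 200}\right) = 10 \left(- \frac{161}{\frac{21}{32} - 200}\right) = 10 \left(- \frac{161}{- \frac{6379}{32}}\right) = 10 \left(\left(-161\right) \left(- \frac{32}{6379}\right)\right) = 10 \cdot \frac{5152}{6379} = \frac{51520}{6379}$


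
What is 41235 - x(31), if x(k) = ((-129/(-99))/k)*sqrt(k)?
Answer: 41235 - 43*sqrt(31)/1023 ≈ 41235.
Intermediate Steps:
x(k) = 43/(33*sqrt(k)) (x(k) = ((-129*(-1/99))/k)*sqrt(k) = (43/(33*k))*sqrt(k) = 43/(33*sqrt(k)))
41235 - x(31) = 41235 - 43/(33*sqrt(31)) = 41235 - 43*sqrt(31)/31/33 = 41235 - 43*sqrt(31)/1023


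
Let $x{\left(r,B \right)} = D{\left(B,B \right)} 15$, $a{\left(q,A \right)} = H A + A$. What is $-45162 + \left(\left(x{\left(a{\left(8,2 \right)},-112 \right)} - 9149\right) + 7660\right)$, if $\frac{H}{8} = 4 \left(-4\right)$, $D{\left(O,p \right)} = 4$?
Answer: $-46591$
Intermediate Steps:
$H = -128$ ($H = 8 \cdot 4 \left(-4\right) = 8 \left(-16\right) = -128$)
$a{\left(q,A \right)} = - 127 A$ ($a{\left(q,A \right)} = - 128 A + A = - 127 A$)
$x{\left(r,B \right)} = 60$ ($x{\left(r,B \right)} = 4 \cdot 15 = 60$)
$-45162 + \left(\left(x{\left(a{\left(8,2 \right)},-112 \right)} - 9149\right) + 7660\right) = -45162 + \left(\left(60 - 9149\right) + 7660\right) = -45162 + \left(-9089 + 7660\right) = -45162 - 1429 = -46591$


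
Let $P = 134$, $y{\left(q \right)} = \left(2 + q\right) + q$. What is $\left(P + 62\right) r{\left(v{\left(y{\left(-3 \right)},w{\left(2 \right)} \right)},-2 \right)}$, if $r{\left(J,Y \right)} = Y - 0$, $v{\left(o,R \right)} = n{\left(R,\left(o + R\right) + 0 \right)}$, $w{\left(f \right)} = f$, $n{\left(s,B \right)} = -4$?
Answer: $-392$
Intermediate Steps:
$y{\left(q \right)} = 2 + 2 q$
$v{\left(o,R \right)} = -4$
$r{\left(J,Y \right)} = Y$ ($r{\left(J,Y \right)} = Y + 0 = Y$)
$\left(P + 62\right) r{\left(v{\left(y{\left(-3 \right)},w{\left(2 \right)} \right)},-2 \right)} = \left(134 + 62\right) \left(-2\right) = 196 \left(-2\right) = -392$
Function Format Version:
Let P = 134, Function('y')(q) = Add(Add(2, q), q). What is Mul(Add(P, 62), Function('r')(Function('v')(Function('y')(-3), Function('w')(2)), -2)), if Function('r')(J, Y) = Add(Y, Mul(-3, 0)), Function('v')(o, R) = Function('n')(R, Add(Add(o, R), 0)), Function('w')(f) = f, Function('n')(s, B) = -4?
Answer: -392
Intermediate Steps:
Function('y')(q) = Add(2, Mul(2, q))
Function('v')(o, R) = -4
Function('r')(J, Y) = Y (Function('r')(J, Y) = Add(Y, 0) = Y)
Mul(Add(P, 62), Function('r')(Function('v')(Function('y')(-3), Function('w')(2)), -2)) = Mul(Add(134, 62), -2) = Mul(196, -2) = -392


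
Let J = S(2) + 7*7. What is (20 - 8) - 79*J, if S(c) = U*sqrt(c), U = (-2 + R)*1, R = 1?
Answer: -3859 + 79*sqrt(2) ≈ -3747.3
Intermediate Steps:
U = -1 (U = (-2 + 1)*1 = -1*1 = -1)
S(c) = -sqrt(c)
J = 49 - sqrt(2) (J = -sqrt(2) + 7*7 = -sqrt(2) + 49 = 49 - sqrt(2) ≈ 47.586)
(20 - 8) - 79*J = (20 - 8) - 79*(49 - sqrt(2)) = 12 + (-3871 + 79*sqrt(2)) = -3859 + 79*sqrt(2)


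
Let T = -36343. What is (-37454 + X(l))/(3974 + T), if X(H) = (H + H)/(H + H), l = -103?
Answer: 37453/32369 ≈ 1.1571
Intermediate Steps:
X(H) = 1 (X(H) = (2*H)/((2*H)) = (2*H)*(1/(2*H)) = 1)
(-37454 + X(l))/(3974 + T) = (-37454 + 1)/(3974 - 36343) = -37453/(-32369) = -37453*(-1/32369) = 37453/32369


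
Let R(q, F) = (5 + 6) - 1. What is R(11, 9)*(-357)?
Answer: -3570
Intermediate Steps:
R(q, F) = 10 (R(q, F) = 11 - 1 = 10)
R(11, 9)*(-357) = 10*(-357) = -3570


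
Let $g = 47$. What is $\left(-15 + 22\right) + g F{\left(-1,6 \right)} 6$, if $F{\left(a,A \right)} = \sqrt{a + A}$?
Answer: $7 + 282 \sqrt{5} \approx 637.57$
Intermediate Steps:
$F{\left(a,A \right)} = \sqrt{A + a}$
$\left(-15 + 22\right) + g F{\left(-1,6 \right)} 6 = \left(-15 + 22\right) + 47 \sqrt{6 - 1} \cdot 6 = 7 + 47 \sqrt{5} \cdot 6 = 7 + 47 \cdot 6 \sqrt{5} = 7 + 282 \sqrt{5}$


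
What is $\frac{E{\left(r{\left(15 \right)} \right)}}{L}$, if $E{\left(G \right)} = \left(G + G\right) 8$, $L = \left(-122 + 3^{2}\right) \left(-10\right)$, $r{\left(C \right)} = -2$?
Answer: $- \frac{16}{565} \approx -0.028319$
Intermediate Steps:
$L = 1130$ ($L = \left(-122 + 9\right) \left(-10\right) = \left(-113\right) \left(-10\right) = 1130$)
$E{\left(G \right)} = 16 G$ ($E{\left(G \right)} = 2 G 8 = 16 G$)
$\frac{E{\left(r{\left(15 \right)} \right)}}{L} = \frac{16 \left(-2\right)}{1130} = \left(-32\right) \frac{1}{1130} = - \frac{16}{565}$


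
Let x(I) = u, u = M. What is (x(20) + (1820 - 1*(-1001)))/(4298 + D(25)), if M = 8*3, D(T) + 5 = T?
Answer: 2845/4318 ≈ 0.65887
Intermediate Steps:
D(T) = -5 + T
M = 24
u = 24
x(I) = 24
(x(20) + (1820 - 1*(-1001)))/(4298 + D(25)) = (24 + (1820 - 1*(-1001)))/(4298 + (-5 + 25)) = (24 + (1820 + 1001))/(4298 + 20) = (24 + 2821)/4318 = 2845*(1/4318) = 2845/4318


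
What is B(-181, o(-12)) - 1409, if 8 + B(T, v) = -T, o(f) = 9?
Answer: -1236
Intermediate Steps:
B(T, v) = -8 - T
B(-181, o(-12)) - 1409 = (-8 - 1*(-181)) - 1409 = (-8 + 181) - 1409 = 173 - 1409 = -1236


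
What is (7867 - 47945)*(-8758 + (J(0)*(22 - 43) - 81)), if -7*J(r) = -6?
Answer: 354970846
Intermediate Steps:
J(r) = 6/7 (J(r) = -1/7*(-6) = 6/7)
(7867 - 47945)*(-8758 + (J(0)*(22 - 43) - 81)) = (7867 - 47945)*(-8758 + (6*(22 - 43)/7 - 81)) = -40078*(-8758 + ((6/7)*(-21) - 81)) = -40078*(-8758 + (-18 - 81)) = -40078*(-8758 - 99) = -40078*(-8857) = 354970846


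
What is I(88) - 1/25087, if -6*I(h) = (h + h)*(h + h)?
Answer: -388547459/75261 ≈ -5162.7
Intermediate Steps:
I(h) = -2*h²/3 (I(h) = -(h + h)*(h + h)/6 = -2*h*2*h/6 = -2*h²/3)
I(88) - 1/25087 = -⅔*88² - 1/25087 = -⅔*7744 - 1*1/25087 = -15488/3 - 1/25087 = -388547459/75261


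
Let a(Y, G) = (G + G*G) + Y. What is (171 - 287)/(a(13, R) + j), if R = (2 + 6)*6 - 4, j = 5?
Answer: -58/999 ≈ -0.058058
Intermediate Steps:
R = 44 (R = 8*6 - 4 = 48 - 4 = 44)
a(Y, G) = G + Y + G² (a(Y, G) = (G + G²) + Y = G + Y + G²)
(171 - 287)/(a(13, R) + j) = (171 - 287)/((44 + 13 + 44²) + 5) = -116/((44 + 13 + 1936) + 5) = -116/(1993 + 5) = -116/1998 = -116*1/1998 = -58/999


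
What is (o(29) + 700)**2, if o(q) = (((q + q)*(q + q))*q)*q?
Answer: 8007903870976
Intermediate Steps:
o(q) = 4*q**4 (o(q) = (((2*q)*(2*q))*q)*q = ((4*q**2)*q)*q = (4*q**3)*q = 4*q**4)
(o(29) + 700)**2 = (4*29**4 + 700)**2 = (4*707281 + 700)**2 = (2829124 + 700)**2 = 2829824**2 = 8007903870976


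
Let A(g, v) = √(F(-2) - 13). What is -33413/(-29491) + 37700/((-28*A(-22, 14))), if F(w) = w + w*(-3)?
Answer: 33413/29491 + 9425*I/21 ≈ 1.133 + 448.81*I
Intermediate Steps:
F(w) = -2*w (F(w) = w - 3*w = -2*w)
A(g, v) = 3*I (A(g, v) = √(-2*(-2) - 13) = √(4 - 13) = √(-9) = 3*I)
-33413/(-29491) + 37700/((-28*A(-22, 14))) = -33413/(-29491) + 37700/((-84*I)) = -33413*(-1/29491) + 37700/((-84*I)) = 33413/29491 + 37700*(I/84) = 33413/29491 + 9425*I/21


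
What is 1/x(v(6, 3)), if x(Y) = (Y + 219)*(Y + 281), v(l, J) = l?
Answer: 1/64575 ≈ 1.5486e-5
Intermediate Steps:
x(Y) = (219 + Y)*(281 + Y)
1/x(v(6, 3)) = 1/(61539 + 6² + 500*6) = 1/(61539 + 36 + 3000) = 1/64575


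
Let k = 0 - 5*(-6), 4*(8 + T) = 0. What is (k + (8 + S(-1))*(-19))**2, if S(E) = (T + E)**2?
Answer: 2758921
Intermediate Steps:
T = -8 (T = -8 + (1/4)*0 = -8 + 0 = -8)
S(E) = (-8 + E)**2
k = 30 (k = 0 + 30 = 30)
(k + (8 + S(-1))*(-19))**2 = (30 + (8 + (-8 - 1)**2)*(-19))**2 = (30 + (8 + (-9)**2)*(-19))**2 = (30 + (8 + 81)*(-19))**2 = (30 + 89*(-19))**2 = (30 - 1691)**2 = (-1661)**2 = 2758921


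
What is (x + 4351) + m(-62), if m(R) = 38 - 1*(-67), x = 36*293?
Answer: 15004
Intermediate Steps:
x = 10548
m(R) = 105 (m(R) = 38 + 67 = 105)
(x + 4351) + m(-62) = (10548 + 4351) + 105 = 14899 + 105 = 15004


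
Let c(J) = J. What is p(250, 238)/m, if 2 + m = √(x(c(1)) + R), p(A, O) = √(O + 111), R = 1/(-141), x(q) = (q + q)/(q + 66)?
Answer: -18894*√349/37573 - √708855645/37573 ≈ -10.103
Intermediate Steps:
x(q) = 2*q/(66 + q) (x(q) = (2*q)/(66 + q) = 2*q/(66 + q))
R = -1/141 ≈ -0.0070922
p(A, O) = √(111 + O)
m = -2 + √2031105/9447 (m = -2 + √(2*1/(66 + 1) - 1/141) = -2 + √(2*1/67 - 1/141) = -2 + √(2*1*(1/67) - 1/141) = -2 + √(2/67 - 1/141) = -2 + √(215/9447) = -2 + √2031105/9447 ≈ -1.8491)
p(250, 238)/m = √(111 + 238)/(-2 + √2031105/9447) = √349/(-2 + √2031105/9447)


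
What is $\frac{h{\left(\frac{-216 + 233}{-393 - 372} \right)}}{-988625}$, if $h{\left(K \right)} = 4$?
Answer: $- \frac{4}{988625} \approx -4.046 \cdot 10^{-6}$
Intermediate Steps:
$\frac{h{\left(\frac{-216 + 233}{-393 - 372} \right)}}{-988625} = \frac{4}{-988625} = 4 \left(- \frac{1}{988625}\right) = - \frac{4}{988625}$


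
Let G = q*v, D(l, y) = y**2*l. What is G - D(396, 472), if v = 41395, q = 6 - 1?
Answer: -88015489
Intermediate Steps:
D(l, y) = l*y**2
q = 5
G = 206975 (G = 5*41395 = 206975)
G - D(396, 472) = 206975 - 396*472**2 = 206975 - 396*222784 = 206975 - 1*88222464 = 206975 - 88222464 = -88015489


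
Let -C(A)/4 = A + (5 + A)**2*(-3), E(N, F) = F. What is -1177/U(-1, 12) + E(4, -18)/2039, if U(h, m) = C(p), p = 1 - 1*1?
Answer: -2405303/611700 ≈ -3.9322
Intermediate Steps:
p = 0 (p = 1 - 1 = 0)
C(A) = -4*A + 12*(5 + A)**2 (C(A) = -4*(A + (5 + A)**2*(-3)) = -4*(A - 3*(5 + A)**2) = -4*A + 12*(5 + A)**2)
U(h, m) = 300 (U(h, m) = -4*0 + 12*(5 + 0)**2 = 0 + 12*5**2 = 0 + 12*25 = 0 + 300 = 300)
-1177/U(-1, 12) + E(4, -18)/2039 = -1177/300 - 18/2039 = -2405303/611700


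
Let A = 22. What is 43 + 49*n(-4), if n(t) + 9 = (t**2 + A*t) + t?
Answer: -4122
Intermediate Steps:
n(t) = -9 + t**2 + 23*t (n(t) = -9 + ((t**2 + 22*t) + t) = -9 + (t**2 + 23*t) = -9 + t**2 + 23*t)
43 + 49*n(-4) = 43 + 49*(-9 + (-4)**2 + 23*(-4)) = 43 + 49*(-9 + 16 - 92) = 43 + 49*(-85) = 43 - 4165 = -4122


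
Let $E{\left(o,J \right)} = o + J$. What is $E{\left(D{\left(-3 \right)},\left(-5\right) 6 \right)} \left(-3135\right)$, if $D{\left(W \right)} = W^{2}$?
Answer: $65835$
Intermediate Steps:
$E{\left(o,J \right)} = J + o$
$E{\left(D{\left(-3 \right)},\left(-5\right) 6 \right)} \left(-3135\right) = \left(\left(-5\right) 6 + \left(-3\right)^{2}\right) \left(-3135\right) = \left(-30 + 9\right) \left(-3135\right) = \left(-21\right) \left(-3135\right) = 65835$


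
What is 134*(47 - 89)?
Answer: -5628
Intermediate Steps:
134*(47 - 89) = 134*(-42) = -5628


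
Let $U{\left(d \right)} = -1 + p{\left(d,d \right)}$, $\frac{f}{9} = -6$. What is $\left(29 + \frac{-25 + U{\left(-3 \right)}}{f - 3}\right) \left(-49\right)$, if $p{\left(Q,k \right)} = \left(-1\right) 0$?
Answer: $- \frac{82271}{57} \approx -1443.4$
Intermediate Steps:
$p{\left(Q,k \right)} = 0$
$f = -54$ ($f = 9 \left(-6\right) = -54$)
$U{\left(d \right)} = -1$ ($U{\left(d \right)} = -1 + 0 = -1$)
$\left(29 + \frac{-25 + U{\left(-3 \right)}}{f - 3}\right) \left(-49\right) = \left(29 + \frac{-25 - 1}{-54 - 3}\right) \left(-49\right) = \left(29 - \frac{26}{-57}\right) \left(-49\right) = \left(29 - - \frac{26}{57}\right) \left(-49\right) = \left(29 + \frac{26}{57}\right) \left(-49\right) = \frac{1679}{57} \left(-49\right) = - \frac{82271}{57}$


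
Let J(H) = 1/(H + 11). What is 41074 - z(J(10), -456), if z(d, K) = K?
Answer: 41530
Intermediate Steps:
J(H) = 1/(11 + H)
41074 - z(J(10), -456) = 41074 - 1*(-456) = 41074 + 456 = 41530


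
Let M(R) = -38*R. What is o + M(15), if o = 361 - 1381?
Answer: -1590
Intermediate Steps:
o = -1020
o + M(15) = -1020 - 38*15 = -1020 - 570 = -1590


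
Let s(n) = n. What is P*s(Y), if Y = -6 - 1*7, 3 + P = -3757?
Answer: 48880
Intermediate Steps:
P = -3760 (P = -3 - 3757 = -3760)
Y = -13 (Y = -6 - 7 = -13)
P*s(Y) = -3760*(-13) = 48880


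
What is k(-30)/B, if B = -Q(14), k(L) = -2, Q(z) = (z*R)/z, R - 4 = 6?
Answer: 1/5 ≈ 0.20000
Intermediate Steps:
R = 10 (R = 4 + 6 = 10)
Q(z) = 10 (Q(z) = (z*10)/z = (10*z)/z = 10)
B = -10 (B = -1*10 = -10)
k(-30)/B = -2/(-10) = -2*(-1/10) = 1/5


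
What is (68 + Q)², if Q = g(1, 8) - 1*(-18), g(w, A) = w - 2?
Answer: 7225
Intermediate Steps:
g(w, A) = -2 + w
Q = 17 (Q = (-2 + 1) - 1*(-18) = -1 + 18 = 17)
(68 + Q)² = (68 + 17)² = 85² = 7225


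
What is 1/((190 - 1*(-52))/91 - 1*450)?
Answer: -91/40708 ≈ -0.0022354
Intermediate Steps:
1/((190 - 1*(-52))/91 - 1*450) = 1/((190 + 52)*(1/91) - 450) = 1/(242*(1/91) - 450) = 1/(242/91 - 450) = 1/(-40708/91) = -91/40708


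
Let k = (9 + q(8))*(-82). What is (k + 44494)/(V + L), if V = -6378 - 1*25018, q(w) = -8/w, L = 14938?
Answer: -21919/8229 ≈ -2.6636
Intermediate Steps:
V = -31396 (V = -6378 - 25018 = -31396)
k = -656 (k = (9 - 8/8)*(-82) = (9 - 8*1/8)*(-82) = (9 - 1)*(-82) = 8*(-82) = -656)
(k + 44494)/(V + L) = (-656 + 44494)/(-31396 + 14938) = 43838/(-16458) = 43838*(-1/16458) = -21919/8229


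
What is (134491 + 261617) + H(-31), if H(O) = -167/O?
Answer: 12279515/31 ≈ 3.9611e+5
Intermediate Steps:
(134491 + 261617) + H(-31) = (134491 + 261617) - 167/(-31) = 396108 - 167*(-1/31) = 396108 + 167/31 = 12279515/31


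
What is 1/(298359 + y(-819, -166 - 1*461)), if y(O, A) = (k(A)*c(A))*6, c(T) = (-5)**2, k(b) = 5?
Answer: 1/299109 ≈ 3.3433e-6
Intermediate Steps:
c(T) = 25
y(O, A) = 750 (y(O, A) = (5*25)*6 = 125*6 = 750)
1/(298359 + y(-819, -166 - 1*461)) = 1/(298359 + 750) = 1/299109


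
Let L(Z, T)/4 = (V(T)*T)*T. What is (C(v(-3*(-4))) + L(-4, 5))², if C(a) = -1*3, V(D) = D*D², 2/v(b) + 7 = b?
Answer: 156175009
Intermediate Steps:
v(b) = 2/(-7 + b)
V(D) = D³
C(a) = -3
L(Z, T) = 4*T⁵ (L(Z, T) = 4*((T³*T)*T) = 4*(T⁴*T) = 4*T⁵)
(C(v(-3*(-4))) + L(-4, 5))² = (-3 + 4*5⁵)² = (-3 + 4*3125)² = (-3 + 12500)² = 12497² = 156175009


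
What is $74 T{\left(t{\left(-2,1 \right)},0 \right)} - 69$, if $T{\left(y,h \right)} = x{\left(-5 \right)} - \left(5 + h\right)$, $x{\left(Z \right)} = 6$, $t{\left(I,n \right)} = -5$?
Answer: $5$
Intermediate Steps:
$T{\left(y,h \right)} = 1 - h$ ($T{\left(y,h \right)} = 6 - \left(5 + h\right) = 1 - h$)
$74 T{\left(t{\left(-2,1 \right)},0 \right)} - 69 = 74 \left(1 - 0\right) - 69 = 74 \left(1 + 0\right) - 69 = 74 \cdot 1 - 69 = 74 - 69 = 5$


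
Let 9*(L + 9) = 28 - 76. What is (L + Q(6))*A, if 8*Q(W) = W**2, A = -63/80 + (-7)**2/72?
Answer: 4543/4320 ≈ 1.0516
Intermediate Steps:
L = -43/3 (L = -9 + (28 - 76)/9 = -9 + (1/9)*(-48) = -9 - 16/3 = -43/3 ≈ -14.333)
A = -77/720 (A = -63*1/80 + 49*(1/72) = -63/80 + 49/72 = -77/720 ≈ -0.10694)
Q(W) = W**2/8
(L + Q(6))*A = (-43/3 + (1/8)*6**2)*(-77/720) = (-43/3 + (1/8)*36)*(-77/720) = (-43/3 + 9/2)*(-77/720) = -59/6*(-77/720) = 4543/4320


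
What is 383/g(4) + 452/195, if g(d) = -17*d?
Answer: -43949/13260 ≈ -3.3144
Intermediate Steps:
383/g(4) + 452/195 = 383/((-17*4)) + 452/195 = 383/(-68) + 452*(1/195) = 383*(-1/68) + 452/195 = -383/68 + 452/195 = -43949/13260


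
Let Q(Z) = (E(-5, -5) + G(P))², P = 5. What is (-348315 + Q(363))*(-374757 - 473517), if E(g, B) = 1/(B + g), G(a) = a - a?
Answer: 14773327491363/50 ≈ 2.9547e+11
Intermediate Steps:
G(a) = 0
Q(Z) = 1/100 (Q(Z) = (1/(-5 - 5) + 0)² = (1/(-10) + 0)² = (-⅒ + 0)² = (-⅒)² = 1/100)
(-348315 + Q(363))*(-374757 - 473517) = (-348315 + 1/100)*(-374757 - 473517) = -34831499/100*(-848274) = 14773327491363/50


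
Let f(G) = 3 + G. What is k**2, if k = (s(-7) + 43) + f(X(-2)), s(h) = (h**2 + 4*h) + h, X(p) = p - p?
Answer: 3600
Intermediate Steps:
X(p) = 0
s(h) = h**2 + 5*h
k = 60 (k = (-7*(5 - 7) + 43) + (3 + 0) = (-7*(-2) + 43) + 3 = (14 + 43) + 3 = 57 + 3 = 60)
k**2 = 60**2 = 3600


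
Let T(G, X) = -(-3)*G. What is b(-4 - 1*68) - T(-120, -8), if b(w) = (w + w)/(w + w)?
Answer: 361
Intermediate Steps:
b(w) = 1 (b(w) = (2*w)/((2*w)) = (2*w)*(1/(2*w)) = 1)
T(G, X) = 3*G
b(-4 - 1*68) - T(-120, -8) = 1 - 3*(-120) = 1 - 1*(-360) = 1 + 360 = 361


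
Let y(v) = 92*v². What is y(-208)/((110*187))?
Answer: 1990144/10285 ≈ 193.50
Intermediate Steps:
y(-208)/((110*187)) = (92*(-208)²)/((110*187)) = (92*43264)/20570 = 3980288*(1/20570) = 1990144/10285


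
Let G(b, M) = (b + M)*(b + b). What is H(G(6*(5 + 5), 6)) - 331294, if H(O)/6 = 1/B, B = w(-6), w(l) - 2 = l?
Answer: -662591/2 ≈ -3.3130e+5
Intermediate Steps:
w(l) = 2 + l
B = -4 (B = 2 - 6 = -4)
G(b, M) = 2*b*(M + b) (G(b, M) = (M + b)*(2*b) = 2*b*(M + b))
H(O) = -3/2 (H(O) = 6/(-4) = 6*(-¼) = -3/2)
H(G(6*(5 + 5), 6)) - 331294 = -3/2 - 331294 = -662591/2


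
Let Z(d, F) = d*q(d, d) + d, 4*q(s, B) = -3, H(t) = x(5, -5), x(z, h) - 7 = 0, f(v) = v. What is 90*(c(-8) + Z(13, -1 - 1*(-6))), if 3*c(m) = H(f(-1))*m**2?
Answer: 27465/2 ≈ 13733.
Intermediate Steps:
x(z, h) = 7 (x(z, h) = 7 + 0 = 7)
H(t) = 7
q(s, B) = -3/4 (q(s, B) = (1/4)*(-3) = -3/4)
c(m) = 7*m**2/3 (c(m) = (7*m**2)/3 = 7*m**2/3)
Z(d, F) = d/4 (Z(d, F) = d*(-3/4) + d = -3*d/4 + d = d/4)
90*(c(-8) + Z(13, -1 - 1*(-6))) = 90*((7/3)*(-8)**2 + (1/4)*13) = 90*((7/3)*64 + 13/4) = 90*(448/3 + 13/4) = 90*(1831/12) = 27465/2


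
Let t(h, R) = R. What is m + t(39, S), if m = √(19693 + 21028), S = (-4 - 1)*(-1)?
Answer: 5 + √40721 ≈ 206.79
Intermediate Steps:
S = 5 (S = -5*(-1) = 5)
m = √40721 ≈ 201.79
m + t(39, S) = √40721 + 5 = 5 + √40721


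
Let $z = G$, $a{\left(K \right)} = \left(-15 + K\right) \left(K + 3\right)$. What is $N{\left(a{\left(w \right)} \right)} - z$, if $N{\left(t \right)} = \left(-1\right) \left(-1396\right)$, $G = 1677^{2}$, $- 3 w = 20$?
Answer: $-2810933$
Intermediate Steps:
$w = - \frac{20}{3}$ ($w = \left(- \frac{1}{3}\right) 20 = - \frac{20}{3} \approx -6.6667$)
$G = 2812329$
$a{\left(K \right)} = \left(-15 + K\right) \left(3 + K\right)$
$z = 2812329$
$N{\left(t \right)} = 1396$
$N{\left(a{\left(w \right)} \right)} - z = 1396 - 2812329 = -2810933$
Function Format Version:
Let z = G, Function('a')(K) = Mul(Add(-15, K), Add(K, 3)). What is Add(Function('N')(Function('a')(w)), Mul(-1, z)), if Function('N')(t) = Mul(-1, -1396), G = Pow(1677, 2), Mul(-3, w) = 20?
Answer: -2810933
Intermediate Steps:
w = Rational(-20, 3) (w = Mul(Rational(-1, 3), 20) = Rational(-20, 3) ≈ -6.6667)
G = 2812329
Function('a')(K) = Mul(Add(-15, K), Add(3, K))
z = 2812329
Function('N')(t) = 1396
Add(Function('N')(Function('a')(w)), Mul(-1, z)) = Add(1396, Mul(-1, 2812329)) = Add(1396, -2812329) = -2810933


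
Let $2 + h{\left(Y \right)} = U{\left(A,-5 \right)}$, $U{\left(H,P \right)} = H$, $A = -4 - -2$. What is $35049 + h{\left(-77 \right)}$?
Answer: $35045$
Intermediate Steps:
$A = -2$ ($A = -4 + 2 = -2$)
$h{\left(Y \right)} = -4$ ($h{\left(Y \right)} = -2 - 2 = -4$)
$35049 + h{\left(-77 \right)} = 35049 - 4 = 35045$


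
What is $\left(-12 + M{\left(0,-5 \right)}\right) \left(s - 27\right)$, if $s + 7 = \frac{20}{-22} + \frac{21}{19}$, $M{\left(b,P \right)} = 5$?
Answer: $\frac{49455}{209} \approx 236.63$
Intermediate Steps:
$s = - \frac{1422}{209}$ ($s = -7 + \left(\frac{20}{-22} + \frac{21}{19}\right) = -7 + \left(20 \left(- \frac{1}{22}\right) + 21 \cdot \frac{1}{19}\right) = -7 + \left(- \frac{10}{11} + \frac{21}{19}\right) = -7 + \frac{41}{209} = - \frac{1422}{209} \approx -6.8038$)
$\left(-12 + M{\left(0,-5 \right)}\right) \left(s - 27\right) = \left(-12 + 5\right) \left(- \frac{1422}{209} - 27\right) = \left(-7\right) \left(- \frac{7065}{209}\right) = \frac{49455}{209}$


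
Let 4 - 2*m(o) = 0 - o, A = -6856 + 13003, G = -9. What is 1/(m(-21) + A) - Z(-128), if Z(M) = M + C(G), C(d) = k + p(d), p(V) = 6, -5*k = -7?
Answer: 7403041/61385 ≈ 120.60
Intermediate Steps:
k = 7/5 (k = -⅕*(-7) = 7/5 ≈ 1.4000)
C(d) = 37/5 (C(d) = 7/5 + 6 = 37/5)
A = 6147
Z(M) = 37/5 + M (Z(M) = M + 37/5 = 37/5 + M)
m(o) = 2 + o/2 (m(o) = 2 - (0 - o)/2 = 2 - (-1)*o/2 = 2 + o/2)
1/(m(-21) + A) - Z(-128) = 1/((2 + (½)*(-21)) + 6147) - (37/5 - 128) = 1/((2 - 21/2) + 6147) - 1*(-603/5) = 1/(-17/2 + 6147) + 603/5 = 1/(12277/2) + 603/5 = 2/12277 + 603/5 = 7403041/61385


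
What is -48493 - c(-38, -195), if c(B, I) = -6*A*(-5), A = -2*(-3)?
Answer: -48673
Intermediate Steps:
A = 6
c(B, I) = 180 (c(B, I) = -6*6*(-5) = -36*(-5) = 180)
-48493 - c(-38, -195) = -48493 - 1*180 = -48493 - 180 = -48673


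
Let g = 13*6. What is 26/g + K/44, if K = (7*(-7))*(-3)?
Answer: 485/132 ≈ 3.6742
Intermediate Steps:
K = 147 (K = -49*(-3) = 147)
g = 78
26/g + K/44 = 26/78 + 147/44 = 26*(1/78) + 147*(1/44) = 1/3 + 147/44 = 485/132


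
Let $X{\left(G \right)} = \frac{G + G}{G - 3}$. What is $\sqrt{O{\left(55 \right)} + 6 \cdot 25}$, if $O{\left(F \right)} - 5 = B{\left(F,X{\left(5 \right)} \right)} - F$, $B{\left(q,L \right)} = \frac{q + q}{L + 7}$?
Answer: $\frac{\sqrt{3930}}{6} \approx 10.448$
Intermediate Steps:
$X{\left(G \right)} = \frac{2 G}{-3 + G}$
$B{\left(q,L \right)} = \frac{2 q}{7 + L}$
$O{\left(F \right)} = 5 - \frac{5 F}{6}$ ($O{\left(F \right)} = 5 - \left(F - \frac{2 F}{7 + 2 \cdot 5 \frac{1}{-3 + 5}}\right) = 5 - \left(F - \frac{2 F}{7 + 2 \cdot 5 \cdot \frac{1}{2}}\right) = 5 - \left(F - \frac{2 F}{7 + 5}\right) = 5 - \left(F - \frac{2 F}{12}\right) = 5 - \left(F - 2 F \frac{1}{12}\right) = 5 + \left(\frac{F}{6} - F\right) = 5 - \frac{5 F}{6}$)
$\sqrt{O{\left(55 \right)} + 6 \cdot 25} = \sqrt{\left(5 - \frac{275}{6}\right) + 6 \cdot 25} = \sqrt{\left(5 - \frac{275}{6}\right) + 150} = \sqrt{- \frac{245}{6} + 150} = \sqrt{\frac{655}{6}} = \frac{\sqrt{3930}}{6}$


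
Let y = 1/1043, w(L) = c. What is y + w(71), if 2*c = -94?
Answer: -49020/1043 ≈ -46.999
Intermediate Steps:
c = -47 (c = (½)*(-94) = -47)
w(L) = -47
y = 1/1043 ≈ 0.00095877
y + w(71) = 1/1043 - 47 = -49020/1043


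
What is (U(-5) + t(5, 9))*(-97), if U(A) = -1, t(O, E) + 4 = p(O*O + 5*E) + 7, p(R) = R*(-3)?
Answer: 20176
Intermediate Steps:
p(R) = -3*R
t(O, E) = 3 - 15*E - 3*O² (t(O, E) = -4 + (-3*(O*O + 5*E) + 7) = -4 + (-3*(O² + 5*E) + 7) = -4 + ((-15*E - 3*O²) + 7) = -4 + (7 - 15*E - 3*O²) = 3 - 15*E - 3*O²)
(U(-5) + t(5, 9))*(-97) = (-1 + (3 - 15*9 - 3*5²))*(-97) = (-1 + (3 - 135 - 3*25))*(-97) = (-1 + (3 - 135 - 75))*(-97) = (-1 - 207)*(-97) = -208*(-97) = 20176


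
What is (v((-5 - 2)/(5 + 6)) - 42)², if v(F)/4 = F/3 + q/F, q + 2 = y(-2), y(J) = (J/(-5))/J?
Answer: 1123456324/1334025 ≈ 842.16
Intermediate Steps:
y(J) = -⅕ (y(J) = (J*(-⅕))/J = (-J/5)/J = -⅕)
q = -11/5 (q = -2 - ⅕ = -11/5 ≈ -2.2000)
v(F) = -44/(5*F) + 4*F/3 (v(F) = 4*(F/3 - 11/(5*F)) = 4*(-11/(5*F) + F/3) = -44/(5*F) + 4*F/3)
(v((-5 - 2)/(5 + 6)) - 42)² = (4*(-33 + 5*((-5 - 2)/(5 + 6))²)/(15*(((-5 - 2)/(5 + 6)))) - 42)² = (4*(-33 + 5*(-7/11)²)/(15*((-7/11))) - 42)² = (4*(-33 + 5*(-7*1/11)²)/(15*((-7*1/11))) - 42)² = (4*(-33 + 5*(-7/11)²)/(15*(-7/11)) - 42)² = ((4/15)*(-11/7)*(-33 + 5*(49/121)) - 42)² = ((4/15)*(-11/7)*(-33 + 245/121) - 42)² = ((4/15)*(-11/7)*(-3748/121) - 42)² = (14992/1155 - 42)² = (-33518/1155)² = 1123456324/1334025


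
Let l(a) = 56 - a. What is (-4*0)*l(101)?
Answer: 0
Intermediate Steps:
(-4*0)*l(101) = (-4*0)*(56 - 1*101) = 0*(56 - 101) = 0*(-45) = 0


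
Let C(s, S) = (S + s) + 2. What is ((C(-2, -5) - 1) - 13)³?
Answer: -6859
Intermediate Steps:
C(s, S) = 2 + S + s
((C(-2, -5) - 1) - 13)³ = (((2 - 5 - 2) - 1) - 13)³ = ((-5 - 1) - 13)³ = (-6 - 13)³ = (-19)³ = -6859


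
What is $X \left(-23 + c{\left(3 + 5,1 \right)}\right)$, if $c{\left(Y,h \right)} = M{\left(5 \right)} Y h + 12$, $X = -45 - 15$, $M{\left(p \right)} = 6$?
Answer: $-2220$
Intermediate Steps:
$X = -60$
$c{\left(Y,h \right)} = 12 + 6 Y h$ ($c{\left(Y,h \right)} = 6 Y h + 12 = 12 + 6 Y h$)
$X \left(-23 + c{\left(3 + 5,1 \right)}\right) = - 60 \left(-23 + \left(12 + 6 \left(3 + 5\right) 1\right)\right) = - 60 \left(-23 + \left(12 + 6 \cdot 8 \cdot 1\right)\right) = - 60 \left(-23 + \left(12 + 48\right)\right) = - 60 \left(-23 + 60\right) = \left(-60\right) 37 = -2220$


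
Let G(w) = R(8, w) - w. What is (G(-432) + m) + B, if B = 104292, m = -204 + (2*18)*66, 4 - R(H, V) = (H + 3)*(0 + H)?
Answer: 106812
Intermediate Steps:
R(H, V) = 4 - H*(3 + H) (R(H, V) = 4 - (H + 3)*(0 + H) = 4 - (3 + H)*H = 4 - H*(3 + H))
m = 2172 (m = -204 + 36*66 = -204 + 2376 = 2172)
G(w) = -84 - w (G(w) = (4 - 1*8² - 3*8) - w = (4 - 1*64 - 24) - w = (4 - 64 - 24) - w = -84 - w)
(G(-432) + m) + B = ((-84 - 1*(-432)) + 2172) + 104292 = ((-84 + 432) + 2172) + 104292 = (348 + 2172) + 104292 = 2520 + 104292 = 106812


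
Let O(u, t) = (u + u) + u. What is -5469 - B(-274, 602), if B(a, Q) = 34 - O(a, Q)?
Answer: -6325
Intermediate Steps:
O(u, t) = 3*u (O(u, t) = 2*u + u = 3*u)
B(a, Q) = 34 - 3*a
-5469 - B(-274, 602) = -5469 - (34 - 3*(-274)) = -5469 - (34 + 822) = -5469 - 1*856 = -5469 - 856 = -6325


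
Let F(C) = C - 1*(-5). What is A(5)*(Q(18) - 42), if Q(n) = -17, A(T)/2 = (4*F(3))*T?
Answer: -18880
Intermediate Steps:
F(C) = 5 + C (F(C) = C + 5 = 5 + C)
A(T) = 64*T (A(T) = 2*((4*(5 + 3))*T) = 2*((4*8)*T) = 2*(32*T) = 64*T)
A(5)*(Q(18) - 42) = (64*5)*(-17 - 42) = 320*(-59) = -18880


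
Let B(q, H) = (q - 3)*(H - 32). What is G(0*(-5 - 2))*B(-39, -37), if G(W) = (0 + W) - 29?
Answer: -84042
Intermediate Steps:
G(W) = -29 + W (G(W) = W - 29 = -29 + W)
B(q, H) = (-32 + H)*(-3 + q) (B(q, H) = (-3 + q)*(-32 + H) = (-32 + H)*(-3 + q))
G(0*(-5 - 2))*B(-39, -37) = (-29 + 0*(-5 - 2))*(96 - 32*(-39) - 3*(-37) - 37*(-39)) = (-29 + 0*(-7))*(96 + 1248 + 111 + 1443) = (-29 + 0)*2898 = -29*2898 = -84042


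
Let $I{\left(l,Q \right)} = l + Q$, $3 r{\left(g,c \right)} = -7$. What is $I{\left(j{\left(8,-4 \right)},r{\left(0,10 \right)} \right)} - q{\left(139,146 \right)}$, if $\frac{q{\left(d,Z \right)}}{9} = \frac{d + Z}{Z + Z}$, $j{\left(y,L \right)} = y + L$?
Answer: $- \frac{6235}{876} \approx -7.1176$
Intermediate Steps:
$j{\left(y,L \right)} = L + y$
$r{\left(g,c \right)} = - \frac{7}{3}$ ($r{\left(g,c \right)} = \frac{1}{3} \left(-7\right) = - \frac{7}{3}$)
$I{\left(l,Q \right)} = Q + l$
$q{\left(d,Z \right)} = \frac{9 \left(Z + d\right)}{2 Z}$ ($q{\left(d,Z \right)} = 9 \frac{d + Z}{Z + Z} = 9 \frac{Z + d}{2 Z} = \frac{9 \left(Z + d\right)}{2 Z}$)
$I{\left(j{\left(8,-4 \right)},r{\left(0,10 \right)} \right)} - q{\left(139,146 \right)} = \left(- \frac{7}{3} + \left(-4 + 8\right)\right) - \frac{9 \left(146 + 139\right)}{2 \cdot 146} = \left(- \frac{7}{3} + 4\right) - \frac{9}{2} \cdot \frac{1}{146} \cdot 285 = \frac{5}{3} - \frac{2565}{292} = - \frac{6235}{876}$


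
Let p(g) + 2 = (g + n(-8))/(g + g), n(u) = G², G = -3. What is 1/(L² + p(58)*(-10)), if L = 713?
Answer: 58/29486227 ≈ 1.9670e-6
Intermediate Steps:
n(u) = 9 (n(u) = (-3)² = 9)
p(g) = -2 + (9 + g)/(2*g) (p(g) = -2 + (g + 9)/(g + g) = -2 + (9 + g)/((2*g)) = -2 + (9 + g)*(1/(2*g)) = -2 + (9 + g)/(2*g))
1/(L² + p(58)*(-10)) = 1/(713² + ((3/2)*(3 - 1*58)/58)*(-10)) = 1/(508369 + ((3/2)*(1/58)*(3 - 58))*(-10)) = 1/(508369 + ((3/2)*(1/58)*(-55))*(-10)) = 1/(508369 - 165/116*(-10)) = 1/(508369 + 825/58) = 1/(29486227/58) = 58/29486227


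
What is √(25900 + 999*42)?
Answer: √67858 ≈ 260.50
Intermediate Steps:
√(25900 + 999*42) = √(25900 + 41958) = √67858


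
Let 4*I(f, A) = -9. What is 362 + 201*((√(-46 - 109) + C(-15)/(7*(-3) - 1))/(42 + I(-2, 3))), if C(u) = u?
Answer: 213056/583 + 268*I*√155/53 ≈ 365.45 + 62.954*I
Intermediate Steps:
I(f, A) = -9/4 (I(f, A) = (¼)*(-9) = -9/4)
362 + 201*((√(-46 - 109) + C(-15)/(7*(-3) - 1))/(42 + I(-2, 3))) = 362 + 201*((√(-46 - 109) - 15/(7*(-3) - 1))/(42 - 9/4)) = 362 + 201*((√(-155) - 15/(-21 - 1))/(159/4)) = 362 + 201*((I*√155 - 15/(-22))*(4/159)) = 362 + 201*((I*√155 - 15*(-1/22))*(4/159)) = 362 + 201*((I*√155 + 15/22)*(4/159)) = 362 + 201*((15/22 + I*√155)*(4/159)) = 362 + 201*(10/583 + 4*I*√155/159) = 362 + (2010/583 + 268*I*√155/53) = 213056/583 + 268*I*√155/53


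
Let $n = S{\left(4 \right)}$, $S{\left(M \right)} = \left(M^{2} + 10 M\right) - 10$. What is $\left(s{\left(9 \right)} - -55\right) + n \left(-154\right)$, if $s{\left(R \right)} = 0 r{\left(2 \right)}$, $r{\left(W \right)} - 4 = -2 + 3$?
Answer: $-7029$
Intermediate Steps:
$r{\left(W \right)} = 5$ ($r{\left(W \right)} = 4 + \left(-2 + 3\right) = 4 + 1 = 5$)
$S{\left(M \right)} = -10 + M^{2} + 10 M$
$s{\left(R \right)} = 0$ ($s{\left(R \right)} = 0 \cdot 5 = 0$)
$n = 46$ ($n = -10 + 4^{2} + 10 \cdot 4 = -10 + 16 + 40 = 46$)
$\left(s{\left(9 \right)} - -55\right) + n \left(-154\right) = \left(0 - -55\right) + 46 \left(-154\right) = \left(0 + 55\right) - 7084 = 55 - 7084 = -7029$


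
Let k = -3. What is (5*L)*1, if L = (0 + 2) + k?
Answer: -5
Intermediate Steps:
L = -1 (L = (0 + 2) - 3 = 2 - 3 = -1)
(5*L)*1 = (5*(-1))*1 = -5*1 = -5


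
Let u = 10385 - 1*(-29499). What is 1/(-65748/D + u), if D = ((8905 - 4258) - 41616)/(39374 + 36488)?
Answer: 12323/2154082124 ≈ 5.7208e-6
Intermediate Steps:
D = -36969/75862 (D = (4647 - 41616)/75862 = -36969*1/75862 = -36969/75862 ≈ -0.48732)
u = 39884 (u = 10385 + 29499 = 39884)
1/(-65748/D + u) = 1/(-65748/(-36969/75862) + 39884) = 1/(-65748*(-75862/36969) + 39884) = 1/(1662591592/12323 + 39884) = 1/(2154082124/12323) = 12323/2154082124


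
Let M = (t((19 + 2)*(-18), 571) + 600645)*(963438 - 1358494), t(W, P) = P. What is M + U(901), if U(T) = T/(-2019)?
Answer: -479540741966725/2019 ≈ -2.3751e+11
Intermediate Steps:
U(T) = -T/2019 (U(T) = T*(-1/2019) = -T/2019)
M = -237513988096 (M = (571 + 600645)*(963438 - 1358494) = 601216*(-395056) = -237513988096)
M + U(901) = -237513988096 - 1/2019*901 = -237513988096 - 901/2019 = -479540741966725/2019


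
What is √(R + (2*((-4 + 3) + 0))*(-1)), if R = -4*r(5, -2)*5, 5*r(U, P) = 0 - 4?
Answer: 3*√2 ≈ 4.2426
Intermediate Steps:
r(U, P) = -⅘ (r(U, P) = (0 - 4)/5 = (⅕)*(-4) = -⅘)
R = 16 (R = -4*(-⅘)*5 = (16/5)*5 = 16)
√(R + (2*((-4 + 3) + 0))*(-1)) = √(16 + (2*((-4 + 3) + 0))*(-1)) = √(16 + (2*(-1 + 0))*(-1)) = √(16 + (2*(-1))*(-1)) = √(16 - 2*(-1)) = √(16 + 2) = √18 = 3*√2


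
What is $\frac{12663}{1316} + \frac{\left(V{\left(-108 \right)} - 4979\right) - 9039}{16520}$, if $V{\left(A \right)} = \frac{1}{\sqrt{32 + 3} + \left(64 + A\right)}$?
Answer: $\frac{1618778232}{184501555} - \frac{\sqrt{35}}{31404520} \approx 8.7738$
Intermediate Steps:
$V{\left(A \right)} = \frac{1}{64 + A + \sqrt{35}}$ ($V{\left(A \right)} = \frac{1}{\sqrt{35} + \left(64 + A\right)} = \frac{1}{64 + A + \sqrt{35}}$)
$\frac{12663}{1316} + \frac{\left(V{\left(-108 \right)} - 4979\right) - 9039}{16520} = \frac{12663}{1316} + \frac{\left(\frac{1}{64 - 108 + \sqrt{35}} - 4979\right) - 9039}{16520} = 12663 \cdot \frac{1}{1316} + \left(\left(\frac{1}{-44 + \sqrt{35}} - 4979\right) - 9039\right) \frac{1}{16520} = \frac{1809}{188} + \left(\left(-4979 + \frac{1}{-44 + \sqrt{35}}\right) - 9039\right) \frac{1}{16520} = \frac{1809}{188} + \left(-14018 + \frac{1}{-44 + \sqrt{35}}\right) \frac{1}{16520} = \frac{1809}{188} - \left(\frac{7009}{8260} - \frac{1}{16520 \left(-44 + \sqrt{35}\right)}\right) = \frac{1703081}{194110} + \frac{1}{16520 \left(-44 + \sqrt{35}\right)}$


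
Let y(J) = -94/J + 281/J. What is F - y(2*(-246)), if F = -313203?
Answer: -154095689/492 ≈ -3.1320e+5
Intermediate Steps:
y(J) = 187/J
F - y(2*(-246)) = -313203 - 187/(2*(-246)) = -313203 - 187/(-492) = -313203 - 187*(-1)/492 = -313203 - 1*(-187/492) = -313203 + 187/492 = -154095689/492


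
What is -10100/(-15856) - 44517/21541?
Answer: -122074363/85388524 ≈ -1.4296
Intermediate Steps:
-10100/(-15856) - 44517/21541 = -10100*(-1/15856) - 44517*1/21541 = 2525/3964 - 44517/21541 = -122074363/85388524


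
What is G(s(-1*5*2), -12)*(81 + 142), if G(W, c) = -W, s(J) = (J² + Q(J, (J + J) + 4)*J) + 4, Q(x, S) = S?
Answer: -58872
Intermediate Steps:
s(J) = 4 + J² + J*(4 + 2*J) (s(J) = (J² + ((J + J) + 4)*J) + 4 = (J² + (2*J + 4)*J) + 4 = (J² + (4 + 2*J)*J) + 4 = (J² + J*(4 + 2*J)) + 4 = 4 + J² + J*(4 + 2*J))
G(s(-1*5*2), -12)*(81 + 142) = (-(4 + 3*(-1*5*2)² + 4*(-1*5*2)))*(81 + 142) = -(4 + 3*(-5*2)² + 4*(-5*2))*223 = -(4 + 3*(-10)² + 4*(-10))*223 = -(4 + 3*100 - 40)*223 = -(4 + 300 - 40)*223 = -1*264*223 = -264*223 = -58872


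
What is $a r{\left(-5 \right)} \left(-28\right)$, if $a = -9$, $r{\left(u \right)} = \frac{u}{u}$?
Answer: $252$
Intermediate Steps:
$r{\left(u \right)} = 1$
$a r{\left(-5 \right)} \left(-28\right) = \left(-9\right) 1 \left(-28\right) = \left(-9\right) \left(-28\right) = 252$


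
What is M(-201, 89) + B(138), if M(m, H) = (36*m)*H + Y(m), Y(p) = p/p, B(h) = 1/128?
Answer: -82432383/128 ≈ -6.4400e+5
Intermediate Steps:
B(h) = 1/128
Y(p) = 1
M(m, H) = 1 + 36*H*m (M(m, H) = (36*m)*H + 1 = 36*H*m + 1 = 1 + 36*H*m)
M(-201, 89) + B(138) = (1 + 36*89*(-201)) + 1/128 = (1 - 644004) + 1/128 = -644003 + 1/128 = -82432383/128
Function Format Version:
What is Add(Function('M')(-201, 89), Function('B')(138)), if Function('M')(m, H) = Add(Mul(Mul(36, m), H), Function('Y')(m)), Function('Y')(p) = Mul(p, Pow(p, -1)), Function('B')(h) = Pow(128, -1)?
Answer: Rational(-82432383, 128) ≈ -6.4400e+5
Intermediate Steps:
Function('B')(h) = Rational(1, 128)
Function('Y')(p) = 1
Function('M')(m, H) = Add(1, Mul(36, H, m)) (Function('M')(m, H) = Add(Mul(Mul(36, m), H), 1) = Add(Mul(36, H, m), 1) = Add(1, Mul(36, H, m)))
Add(Function('M')(-201, 89), Function('B')(138)) = Add(Add(1, Mul(36, 89, -201)), Rational(1, 128)) = Add(Add(1, -644004), Rational(1, 128)) = Add(-644003, Rational(1, 128)) = Rational(-82432383, 128)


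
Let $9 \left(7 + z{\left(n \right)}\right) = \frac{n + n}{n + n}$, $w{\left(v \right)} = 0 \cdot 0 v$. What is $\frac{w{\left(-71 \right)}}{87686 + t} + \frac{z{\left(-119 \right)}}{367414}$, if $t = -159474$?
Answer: $- \frac{31}{1653363} \approx -1.875 \cdot 10^{-5}$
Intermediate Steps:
$w{\left(v \right)} = 0$ ($w{\left(v \right)} = 0 v = 0$)
$z{\left(n \right)} = - \frac{62}{9}$ ($z{\left(n \right)} = -7 + \frac{\left(n + n\right) \frac{1}{n + n}}{9} = -7 + \frac{2 n \frac{1}{2 n}}{9} = -7 + \frac{1}{9} \cdot 1 = -7 + \frac{1}{9} = - \frac{62}{9}$)
$\frac{w{\left(-71 \right)}}{87686 + t} + \frac{z{\left(-119 \right)}}{367414} = \frac{0}{87686 - 159474} - \frac{62}{9 \cdot 367414} = \frac{0}{-71788} - \frac{31}{1653363} = 0 \left(- \frac{1}{71788}\right) - \frac{31}{1653363} = 0 - \frac{31}{1653363} = - \frac{31}{1653363}$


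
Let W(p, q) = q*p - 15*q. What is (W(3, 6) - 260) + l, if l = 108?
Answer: -224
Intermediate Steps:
W(p, q) = -15*q + p*q (W(p, q) = p*q - 15*q = -15*q + p*q)
(W(3, 6) - 260) + l = (6*(-15 + 3) - 260) + 108 = (6*(-12) - 260) + 108 = (-72 - 260) + 108 = -332 + 108 = -224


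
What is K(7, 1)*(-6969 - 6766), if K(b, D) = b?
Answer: -96145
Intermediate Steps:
K(7, 1)*(-6969 - 6766) = 7*(-6969 - 6766) = 7*(-13735) = -96145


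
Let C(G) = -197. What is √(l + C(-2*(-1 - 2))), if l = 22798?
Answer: √22601 ≈ 150.34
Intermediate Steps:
√(l + C(-2*(-1 - 2))) = √(22798 - 197) = √22601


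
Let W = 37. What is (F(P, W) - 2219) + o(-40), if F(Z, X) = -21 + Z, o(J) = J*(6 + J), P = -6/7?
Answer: -6166/7 ≈ -880.86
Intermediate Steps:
P = -6/7 ≈ -0.85714
(F(P, W) - 2219) + o(-40) = ((-21 - 6/7) - 2219) - 40*(6 - 40) = (-153/7 - 2219) - 40*(-34) = -15686/7 + 1360 = -6166/7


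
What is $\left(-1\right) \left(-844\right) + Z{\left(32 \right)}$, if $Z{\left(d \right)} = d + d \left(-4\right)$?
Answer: $748$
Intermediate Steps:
$Z{\left(d \right)} = - 3 d$ ($Z{\left(d \right)} = d - 4 d = - 3 d$)
$\left(-1\right) \left(-844\right) + Z{\left(32 \right)} = \left(-1\right) \left(-844\right) - 96 = 844 - 96 = 748$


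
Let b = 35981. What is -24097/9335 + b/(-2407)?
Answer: -393884114/22469345 ≈ -17.530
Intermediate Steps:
-24097/9335 + b/(-2407) = -24097/9335 + 35981/(-2407) = -24097*1/9335 + 35981*(-1/2407) = -24097/9335 - 35981/2407 = -393884114/22469345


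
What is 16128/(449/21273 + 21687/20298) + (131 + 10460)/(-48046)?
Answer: 111530081068642243/7534595388746 ≈ 14802.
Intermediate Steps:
16128/(449/21273 + 21687/20298) + (131 + 10460)/(-48046) = 16128/(449*(1/21273) + 21687*(1/20298)) + 10591*(-1/48046) = 16128/(449/21273 + 7229/6766) - 10591/48046 = 16128/(156820451/143933118) - 10591/48046 = 16128*(143933118/156820451) - 10591/48046 = 2321353327104/156820451 - 10591/48046 = 111530081068642243/7534595388746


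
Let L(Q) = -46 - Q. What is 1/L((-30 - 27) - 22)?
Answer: 1/33 ≈ 0.030303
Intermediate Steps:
1/L((-30 - 27) - 22) = 1/(-46 - ((-30 - 27) - 22)) = 1/(-46 - (-57 - 22)) = 1/(-46 - 1*(-79)) = 1/(-46 + 79) = 1/33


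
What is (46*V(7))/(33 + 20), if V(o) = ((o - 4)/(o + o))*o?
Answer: 69/53 ≈ 1.3019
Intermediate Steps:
V(o) = -2 + o/2 (V(o) = ((-4 + o)/((2*o)))*o = ((-4 + o)*(1/(2*o)))*o = ((-4 + o)/(2*o))*o = -2 + o/2)
(46*V(7))/(33 + 20) = (46*(-2 + (1/2)*7))/(33 + 20) = (46*(-2 + 7/2))/53 = (46*(3/2))*(1/53) = 69*(1/53) = 69/53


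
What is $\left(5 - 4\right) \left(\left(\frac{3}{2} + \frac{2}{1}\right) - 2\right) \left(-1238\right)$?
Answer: $-1857$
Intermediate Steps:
$\left(5 - 4\right) \left(\left(\frac{3}{2} + \frac{2}{1}\right) - 2\right) \left(-1238\right) = 1 \left(\left(3 \cdot \frac{1}{2} + 2 \cdot 1\right) - 2\right) \left(-1238\right) = 1 \left(\left(\frac{3}{2} + 2\right) - 2\right) \left(-1238\right) = 1 \left(\frac{7}{2} - 2\right) \left(-1238\right) = 1 \cdot \frac{3}{2} \left(-1238\right) = \frac{3}{2} \left(-1238\right) = -1857$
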